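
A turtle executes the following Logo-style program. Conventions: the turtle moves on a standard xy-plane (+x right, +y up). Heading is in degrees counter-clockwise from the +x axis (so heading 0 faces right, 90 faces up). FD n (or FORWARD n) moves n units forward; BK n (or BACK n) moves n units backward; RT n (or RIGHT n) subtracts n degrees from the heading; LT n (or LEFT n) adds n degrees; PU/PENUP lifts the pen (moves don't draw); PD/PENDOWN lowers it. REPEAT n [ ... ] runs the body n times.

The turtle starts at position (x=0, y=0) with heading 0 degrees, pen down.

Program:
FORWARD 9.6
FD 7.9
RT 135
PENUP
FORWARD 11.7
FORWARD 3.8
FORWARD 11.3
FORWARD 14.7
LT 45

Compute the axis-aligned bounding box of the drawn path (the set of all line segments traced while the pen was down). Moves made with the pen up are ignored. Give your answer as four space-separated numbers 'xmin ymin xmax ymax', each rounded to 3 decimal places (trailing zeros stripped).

Executing turtle program step by step:
Start: pos=(0,0), heading=0, pen down
FD 9.6: (0,0) -> (9.6,0) [heading=0, draw]
FD 7.9: (9.6,0) -> (17.5,0) [heading=0, draw]
RT 135: heading 0 -> 225
PU: pen up
FD 11.7: (17.5,0) -> (9.227,-8.273) [heading=225, move]
FD 3.8: (9.227,-8.273) -> (6.54,-10.96) [heading=225, move]
FD 11.3: (6.54,-10.96) -> (-1.45,-18.95) [heading=225, move]
FD 14.7: (-1.45,-18.95) -> (-11.845,-29.345) [heading=225, move]
LT 45: heading 225 -> 270
Final: pos=(-11.845,-29.345), heading=270, 2 segment(s) drawn

Segment endpoints: x in {0, 9.6, 17.5}, y in {0}
xmin=0, ymin=0, xmax=17.5, ymax=0

Answer: 0 0 17.5 0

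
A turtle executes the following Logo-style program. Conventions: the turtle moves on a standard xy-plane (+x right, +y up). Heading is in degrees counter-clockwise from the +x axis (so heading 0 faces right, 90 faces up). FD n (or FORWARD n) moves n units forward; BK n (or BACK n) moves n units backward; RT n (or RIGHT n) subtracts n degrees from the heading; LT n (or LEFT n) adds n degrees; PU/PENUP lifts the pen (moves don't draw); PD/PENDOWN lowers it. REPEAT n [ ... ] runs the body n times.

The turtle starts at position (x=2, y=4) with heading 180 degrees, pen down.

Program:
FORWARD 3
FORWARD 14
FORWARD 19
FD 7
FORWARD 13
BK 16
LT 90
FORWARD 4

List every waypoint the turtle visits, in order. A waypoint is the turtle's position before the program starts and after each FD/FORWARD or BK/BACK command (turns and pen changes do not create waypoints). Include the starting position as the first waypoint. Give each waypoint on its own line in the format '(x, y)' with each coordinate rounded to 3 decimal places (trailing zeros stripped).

Executing turtle program step by step:
Start: pos=(2,4), heading=180, pen down
FD 3: (2,4) -> (-1,4) [heading=180, draw]
FD 14: (-1,4) -> (-15,4) [heading=180, draw]
FD 19: (-15,4) -> (-34,4) [heading=180, draw]
FD 7: (-34,4) -> (-41,4) [heading=180, draw]
FD 13: (-41,4) -> (-54,4) [heading=180, draw]
BK 16: (-54,4) -> (-38,4) [heading=180, draw]
LT 90: heading 180 -> 270
FD 4: (-38,4) -> (-38,0) [heading=270, draw]
Final: pos=(-38,0), heading=270, 7 segment(s) drawn
Waypoints (8 total):
(2, 4)
(-1, 4)
(-15, 4)
(-34, 4)
(-41, 4)
(-54, 4)
(-38, 4)
(-38, 0)

Answer: (2, 4)
(-1, 4)
(-15, 4)
(-34, 4)
(-41, 4)
(-54, 4)
(-38, 4)
(-38, 0)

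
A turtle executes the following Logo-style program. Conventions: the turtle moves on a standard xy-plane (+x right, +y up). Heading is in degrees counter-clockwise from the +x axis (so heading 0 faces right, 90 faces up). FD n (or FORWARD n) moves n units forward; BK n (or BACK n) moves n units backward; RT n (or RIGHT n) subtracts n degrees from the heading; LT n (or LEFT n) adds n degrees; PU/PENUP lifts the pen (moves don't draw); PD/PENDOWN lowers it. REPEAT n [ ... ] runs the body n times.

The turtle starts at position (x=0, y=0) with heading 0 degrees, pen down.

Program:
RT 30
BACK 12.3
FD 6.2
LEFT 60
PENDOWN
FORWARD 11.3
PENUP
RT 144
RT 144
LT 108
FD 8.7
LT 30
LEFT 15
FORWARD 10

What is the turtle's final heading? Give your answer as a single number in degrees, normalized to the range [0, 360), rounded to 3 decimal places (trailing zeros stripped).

Executing turtle program step by step:
Start: pos=(0,0), heading=0, pen down
RT 30: heading 0 -> 330
BK 12.3: (0,0) -> (-10.652,6.15) [heading=330, draw]
FD 6.2: (-10.652,6.15) -> (-5.283,3.05) [heading=330, draw]
LT 60: heading 330 -> 30
PD: pen down
FD 11.3: (-5.283,3.05) -> (4.503,8.7) [heading=30, draw]
PU: pen up
RT 144: heading 30 -> 246
RT 144: heading 246 -> 102
LT 108: heading 102 -> 210
FD 8.7: (4.503,8.7) -> (-3.031,4.35) [heading=210, move]
LT 30: heading 210 -> 240
LT 15: heading 240 -> 255
FD 10: (-3.031,4.35) -> (-5.619,-5.309) [heading=255, move]
Final: pos=(-5.619,-5.309), heading=255, 3 segment(s) drawn

Answer: 255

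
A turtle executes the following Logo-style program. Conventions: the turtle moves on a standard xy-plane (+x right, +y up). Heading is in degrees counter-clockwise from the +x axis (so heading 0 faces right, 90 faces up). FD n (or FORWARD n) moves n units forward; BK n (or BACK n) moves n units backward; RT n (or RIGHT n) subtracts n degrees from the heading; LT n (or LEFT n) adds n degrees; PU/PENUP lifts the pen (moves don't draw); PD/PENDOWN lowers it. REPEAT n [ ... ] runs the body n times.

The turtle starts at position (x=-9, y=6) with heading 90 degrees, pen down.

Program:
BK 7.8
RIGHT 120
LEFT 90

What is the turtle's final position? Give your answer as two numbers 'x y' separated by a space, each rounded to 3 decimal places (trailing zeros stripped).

Answer: -9 -1.8

Derivation:
Executing turtle program step by step:
Start: pos=(-9,6), heading=90, pen down
BK 7.8: (-9,6) -> (-9,-1.8) [heading=90, draw]
RT 120: heading 90 -> 330
LT 90: heading 330 -> 60
Final: pos=(-9,-1.8), heading=60, 1 segment(s) drawn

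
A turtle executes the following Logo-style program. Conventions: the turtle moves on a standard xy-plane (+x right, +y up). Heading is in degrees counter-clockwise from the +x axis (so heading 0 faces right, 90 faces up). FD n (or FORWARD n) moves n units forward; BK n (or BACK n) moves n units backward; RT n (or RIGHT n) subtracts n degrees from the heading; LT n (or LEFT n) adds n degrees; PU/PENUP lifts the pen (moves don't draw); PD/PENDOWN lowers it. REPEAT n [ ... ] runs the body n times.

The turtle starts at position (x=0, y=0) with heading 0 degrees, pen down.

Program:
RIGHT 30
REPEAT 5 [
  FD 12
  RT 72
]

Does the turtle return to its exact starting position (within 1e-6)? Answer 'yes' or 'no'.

Executing turtle program step by step:
Start: pos=(0,0), heading=0, pen down
RT 30: heading 0 -> 330
REPEAT 5 [
  -- iteration 1/5 --
  FD 12: (0,0) -> (10.392,-6) [heading=330, draw]
  RT 72: heading 330 -> 258
  -- iteration 2/5 --
  FD 12: (10.392,-6) -> (7.897,-17.738) [heading=258, draw]
  RT 72: heading 258 -> 186
  -- iteration 3/5 --
  FD 12: (7.897,-17.738) -> (-4.037,-18.992) [heading=186, draw]
  RT 72: heading 186 -> 114
  -- iteration 4/5 --
  FD 12: (-4.037,-18.992) -> (-8.918,-8.03) [heading=114, draw]
  RT 72: heading 114 -> 42
  -- iteration 5/5 --
  FD 12: (-8.918,-8.03) -> (0,0) [heading=42, draw]
  RT 72: heading 42 -> 330
]
Final: pos=(0,0), heading=330, 5 segment(s) drawn

Start position: (0, 0)
Final position: (0, 0)
Distance = 0; < 1e-6 -> CLOSED

Answer: yes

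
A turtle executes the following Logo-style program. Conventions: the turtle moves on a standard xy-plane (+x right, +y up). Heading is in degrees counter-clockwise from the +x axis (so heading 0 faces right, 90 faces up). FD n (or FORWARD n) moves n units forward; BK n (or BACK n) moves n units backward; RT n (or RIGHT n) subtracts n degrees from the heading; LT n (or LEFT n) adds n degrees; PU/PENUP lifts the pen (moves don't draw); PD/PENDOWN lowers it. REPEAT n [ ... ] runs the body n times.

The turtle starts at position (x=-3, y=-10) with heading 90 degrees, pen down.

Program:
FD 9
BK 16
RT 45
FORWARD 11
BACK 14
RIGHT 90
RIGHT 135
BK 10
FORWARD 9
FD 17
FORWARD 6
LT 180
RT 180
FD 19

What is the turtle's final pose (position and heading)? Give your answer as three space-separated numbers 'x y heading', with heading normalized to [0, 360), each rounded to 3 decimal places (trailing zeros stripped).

Executing turtle program step by step:
Start: pos=(-3,-10), heading=90, pen down
FD 9: (-3,-10) -> (-3,-1) [heading=90, draw]
BK 16: (-3,-1) -> (-3,-17) [heading=90, draw]
RT 45: heading 90 -> 45
FD 11: (-3,-17) -> (4.778,-9.222) [heading=45, draw]
BK 14: (4.778,-9.222) -> (-5.121,-19.121) [heading=45, draw]
RT 90: heading 45 -> 315
RT 135: heading 315 -> 180
BK 10: (-5.121,-19.121) -> (4.879,-19.121) [heading=180, draw]
FD 9: (4.879,-19.121) -> (-4.121,-19.121) [heading=180, draw]
FD 17: (-4.121,-19.121) -> (-21.121,-19.121) [heading=180, draw]
FD 6: (-21.121,-19.121) -> (-27.121,-19.121) [heading=180, draw]
LT 180: heading 180 -> 0
RT 180: heading 0 -> 180
FD 19: (-27.121,-19.121) -> (-46.121,-19.121) [heading=180, draw]
Final: pos=(-46.121,-19.121), heading=180, 9 segment(s) drawn

Answer: -46.121 -19.121 180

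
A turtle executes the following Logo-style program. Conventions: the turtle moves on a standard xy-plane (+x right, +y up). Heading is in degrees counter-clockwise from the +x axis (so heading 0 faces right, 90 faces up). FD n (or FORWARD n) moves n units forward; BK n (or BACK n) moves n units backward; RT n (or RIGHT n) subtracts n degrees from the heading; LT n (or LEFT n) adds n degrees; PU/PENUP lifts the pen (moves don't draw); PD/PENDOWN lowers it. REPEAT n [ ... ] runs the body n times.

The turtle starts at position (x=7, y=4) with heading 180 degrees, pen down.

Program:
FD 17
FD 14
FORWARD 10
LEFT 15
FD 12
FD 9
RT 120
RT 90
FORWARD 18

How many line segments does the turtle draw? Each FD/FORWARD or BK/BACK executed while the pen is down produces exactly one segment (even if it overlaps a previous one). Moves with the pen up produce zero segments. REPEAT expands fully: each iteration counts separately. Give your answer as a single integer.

Answer: 6

Derivation:
Executing turtle program step by step:
Start: pos=(7,4), heading=180, pen down
FD 17: (7,4) -> (-10,4) [heading=180, draw]
FD 14: (-10,4) -> (-24,4) [heading=180, draw]
FD 10: (-24,4) -> (-34,4) [heading=180, draw]
LT 15: heading 180 -> 195
FD 12: (-34,4) -> (-45.591,0.894) [heading=195, draw]
FD 9: (-45.591,0.894) -> (-54.284,-1.435) [heading=195, draw]
RT 120: heading 195 -> 75
RT 90: heading 75 -> 345
FD 18: (-54.284,-1.435) -> (-36.898,-6.094) [heading=345, draw]
Final: pos=(-36.898,-6.094), heading=345, 6 segment(s) drawn
Segments drawn: 6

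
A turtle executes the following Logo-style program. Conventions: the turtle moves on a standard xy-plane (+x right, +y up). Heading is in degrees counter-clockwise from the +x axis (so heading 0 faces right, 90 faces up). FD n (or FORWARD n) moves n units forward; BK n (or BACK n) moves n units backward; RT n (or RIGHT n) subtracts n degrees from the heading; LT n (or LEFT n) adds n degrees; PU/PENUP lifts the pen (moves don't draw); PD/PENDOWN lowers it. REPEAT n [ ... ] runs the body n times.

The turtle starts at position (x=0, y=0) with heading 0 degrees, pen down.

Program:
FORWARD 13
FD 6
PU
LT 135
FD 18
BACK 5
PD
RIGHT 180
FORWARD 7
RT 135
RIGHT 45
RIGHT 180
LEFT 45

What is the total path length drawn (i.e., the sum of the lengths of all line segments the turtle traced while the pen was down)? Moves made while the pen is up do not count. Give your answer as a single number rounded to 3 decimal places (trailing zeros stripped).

Executing turtle program step by step:
Start: pos=(0,0), heading=0, pen down
FD 13: (0,0) -> (13,0) [heading=0, draw]
FD 6: (13,0) -> (19,0) [heading=0, draw]
PU: pen up
LT 135: heading 0 -> 135
FD 18: (19,0) -> (6.272,12.728) [heading=135, move]
BK 5: (6.272,12.728) -> (9.808,9.192) [heading=135, move]
PD: pen down
RT 180: heading 135 -> 315
FD 7: (9.808,9.192) -> (14.757,4.243) [heading=315, draw]
RT 135: heading 315 -> 180
RT 45: heading 180 -> 135
RT 180: heading 135 -> 315
LT 45: heading 315 -> 0
Final: pos=(14.757,4.243), heading=0, 3 segment(s) drawn

Segment lengths:
  seg 1: (0,0) -> (13,0), length = 13
  seg 2: (13,0) -> (19,0), length = 6
  seg 3: (9.808,9.192) -> (14.757,4.243), length = 7
Total = 26

Answer: 26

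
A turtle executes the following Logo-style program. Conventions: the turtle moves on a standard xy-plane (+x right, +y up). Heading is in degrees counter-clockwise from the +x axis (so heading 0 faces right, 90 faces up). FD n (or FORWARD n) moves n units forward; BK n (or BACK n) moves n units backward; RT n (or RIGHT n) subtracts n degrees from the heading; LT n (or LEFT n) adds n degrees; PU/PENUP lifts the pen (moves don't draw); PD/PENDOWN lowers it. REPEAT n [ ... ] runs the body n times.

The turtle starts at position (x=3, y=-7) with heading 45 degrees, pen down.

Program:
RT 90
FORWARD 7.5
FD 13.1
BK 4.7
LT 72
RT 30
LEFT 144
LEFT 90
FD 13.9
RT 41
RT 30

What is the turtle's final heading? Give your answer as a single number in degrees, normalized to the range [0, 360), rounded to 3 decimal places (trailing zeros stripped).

Answer: 160

Derivation:
Executing turtle program step by step:
Start: pos=(3,-7), heading=45, pen down
RT 90: heading 45 -> 315
FD 7.5: (3,-7) -> (8.303,-12.303) [heading=315, draw]
FD 13.1: (8.303,-12.303) -> (17.566,-21.566) [heading=315, draw]
BK 4.7: (17.566,-21.566) -> (14.243,-18.243) [heading=315, draw]
LT 72: heading 315 -> 27
RT 30: heading 27 -> 357
LT 144: heading 357 -> 141
LT 90: heading 141 -> 231
FD 13.9: (14.243,-18.243) -> (5.495,-29.045) [heading=231, draw]
RT 41: heading 231 -> 190
RT 30: heading 190 -> 160
Final: pos=(5.495,-29.045), heading=160, 4 segment(s) drawn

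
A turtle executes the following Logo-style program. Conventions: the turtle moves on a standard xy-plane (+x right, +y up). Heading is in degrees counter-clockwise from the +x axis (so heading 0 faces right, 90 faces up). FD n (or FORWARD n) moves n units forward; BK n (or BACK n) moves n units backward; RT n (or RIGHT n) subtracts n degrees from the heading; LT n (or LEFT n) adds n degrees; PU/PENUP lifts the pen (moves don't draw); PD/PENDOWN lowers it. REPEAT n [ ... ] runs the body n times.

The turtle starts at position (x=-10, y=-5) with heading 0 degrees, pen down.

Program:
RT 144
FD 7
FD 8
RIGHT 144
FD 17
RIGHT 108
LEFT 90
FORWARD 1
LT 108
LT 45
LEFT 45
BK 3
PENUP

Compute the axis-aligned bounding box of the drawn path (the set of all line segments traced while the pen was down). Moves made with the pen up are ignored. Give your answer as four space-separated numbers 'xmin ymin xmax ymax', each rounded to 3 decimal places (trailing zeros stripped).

Executing turtle program step by step:
Start: pos=(-10,-5), heading=0, pen down
RT 144: heading 0 -> 216
FD 7: (-10,-5) -> (-15.663,-9.114) [heading=216, draw]
FD 8: (-15.663,-9.114) -> (-22.135,-13.817) [heading=216, draw]
RT 144: heading 216 -> 72
FD 17: (-22.135,-13.817) -> (-16.882,2.351) [heading=72, draw]
RT 108: heading 72 -> 324
LT 90: heading 324 -> 54
FD 1: (-16.882,2.351) -> (-16.294,3.16) [heading=54, draw]
LT 108: heading 54 -> 162
LT 45: heading 162 -> 207
LT 45: heading 207 -> 252
BK 3: (-16.294,3.16) -> (-15.367,6.013) [heading=252, draw]
PU: pen up
Final: pos=(-15.367,6.013), heading=252, 5 segment(s) drawn

Segment endpoints: x in {-22.135, -16.882, -16.294, -15.663, -15.367, -10}, y in {-13.817, -9.114, -5, 2.351, 3.16, 6.013}
xmin=-22.135, ymin=-13.817, xmax=-10, ymax=6.013

Answer: -22.135 -13.817 -10 6.013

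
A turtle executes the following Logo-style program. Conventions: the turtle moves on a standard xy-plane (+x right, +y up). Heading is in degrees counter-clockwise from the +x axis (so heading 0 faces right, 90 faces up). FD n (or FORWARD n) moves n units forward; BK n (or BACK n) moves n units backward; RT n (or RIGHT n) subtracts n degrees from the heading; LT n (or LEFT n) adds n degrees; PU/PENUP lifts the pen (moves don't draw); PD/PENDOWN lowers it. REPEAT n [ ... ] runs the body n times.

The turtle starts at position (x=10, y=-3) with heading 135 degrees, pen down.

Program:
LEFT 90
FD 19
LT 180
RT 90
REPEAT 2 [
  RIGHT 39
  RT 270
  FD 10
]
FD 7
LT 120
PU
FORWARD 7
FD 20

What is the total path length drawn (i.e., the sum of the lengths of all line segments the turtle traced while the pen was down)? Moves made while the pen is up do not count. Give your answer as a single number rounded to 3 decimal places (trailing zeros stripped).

Executing turtle program step by step:
Start: pos=(10,-3), heading=135, pen down
LT 90: heading 135 -> 225
FD 19: (10,-3) -> (-3.435,-16.435) [heading=225, draw]
LT 180: heading 225 -> 45
RT 90: heading 45 -> 315
REPEAT 2 [
  -- iteration 1/2 --
  RT 39: heading 315 -> 276
  RT 270: heading 276 -> 6
  FD 10: (-3.435,-16.435) -> (6.51,-15.39) [heading=6, draw]
  -- iteration 2/2 --
  RT 39: heading 6 -> 327
  RT 270: heading 327 -> 57
  FD 10: (6.51,-15.39) -> (11.957,-7.003) [heading=57, draw]
]
FD 7: (11.957,-7.003) -> (15.769,-1.132) [heading=57, draw]
LT 120: heading 57 -> 177
PU: pen up
FD 7: (15.769,-1.132) -> (8.779,-0.766) [heading=177, move]
FD 20: (8.779,-0.766) -> (-11.194,0.281) [heading=177, move]
Final: pos=(-11.194,0.281), heading=177, 4 segment(s) drawn

Segment lengths:
  seg 1: (10,-3) -> (-3.435,-16.435), length = 19
  seg 2: (-3.435,-16.435) -> (6.51,-15.39), length = 10
  seg 3: (6.51,-15.39) -> (11.957,-7.003), length = 10
  seg 4: (11.957,-7.003) -> (15.769,-1.132), length = 7
Total = 46

Answer: 46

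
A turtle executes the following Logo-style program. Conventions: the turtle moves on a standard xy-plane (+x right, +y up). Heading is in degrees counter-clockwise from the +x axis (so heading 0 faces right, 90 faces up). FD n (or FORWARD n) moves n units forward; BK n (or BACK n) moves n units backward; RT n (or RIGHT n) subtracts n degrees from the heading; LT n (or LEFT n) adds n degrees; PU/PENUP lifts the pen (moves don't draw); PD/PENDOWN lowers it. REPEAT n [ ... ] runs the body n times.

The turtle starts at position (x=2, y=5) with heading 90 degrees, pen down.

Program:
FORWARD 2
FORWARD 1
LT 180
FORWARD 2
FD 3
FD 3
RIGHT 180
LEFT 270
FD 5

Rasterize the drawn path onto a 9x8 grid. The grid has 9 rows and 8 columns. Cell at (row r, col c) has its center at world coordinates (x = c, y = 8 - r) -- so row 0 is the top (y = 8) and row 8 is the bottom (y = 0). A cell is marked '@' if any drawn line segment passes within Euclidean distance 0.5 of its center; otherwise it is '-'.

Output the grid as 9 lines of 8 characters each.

Segment 0: (2,5) -> (2,7)
Segment 1: (2,7) -> (2,8)
Segment 2: (2,8) -> (2,6)
Segment 3: (2,6) -> (2,3)
Segment 4: (2,3) -> (2,0)
Segment 5: (2,0) -> (7,-0)

Answer: --@-----
--@-----
--@-----
--@-----
--@-----
--@-----
--@-----
--@-----
--@@@@@@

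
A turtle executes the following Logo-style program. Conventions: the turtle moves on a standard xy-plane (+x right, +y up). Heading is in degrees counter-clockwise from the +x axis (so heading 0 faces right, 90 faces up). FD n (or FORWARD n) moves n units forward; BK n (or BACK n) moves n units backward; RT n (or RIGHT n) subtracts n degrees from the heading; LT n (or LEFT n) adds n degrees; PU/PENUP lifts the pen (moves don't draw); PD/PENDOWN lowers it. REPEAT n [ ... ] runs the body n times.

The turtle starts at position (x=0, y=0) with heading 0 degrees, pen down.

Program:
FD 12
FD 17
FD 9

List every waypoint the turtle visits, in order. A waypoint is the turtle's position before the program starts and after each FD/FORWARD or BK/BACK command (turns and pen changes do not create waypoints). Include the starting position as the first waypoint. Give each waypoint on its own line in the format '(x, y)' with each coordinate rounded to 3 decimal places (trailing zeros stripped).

Answer: (0, 0)
(12, 0)
(29, 0)
(38, 0)

Derivation:
Executing turtle program step by step:
Start: pos=(0,0), heading=0, pen down
FD 12: (0,0) -> (12,0) [heading=0, draw]
FD 17: (12,0) -> (29,0) [heading=0, draw]
FD 9: (29,0) -> (38,0) [heading=0, draw]
Final: pos=(38,0), heading=0, 3 segment(s) drawn
Waypoints (4 total):
(0, 0)
(12, 0)
(29, 0)
(38, 0)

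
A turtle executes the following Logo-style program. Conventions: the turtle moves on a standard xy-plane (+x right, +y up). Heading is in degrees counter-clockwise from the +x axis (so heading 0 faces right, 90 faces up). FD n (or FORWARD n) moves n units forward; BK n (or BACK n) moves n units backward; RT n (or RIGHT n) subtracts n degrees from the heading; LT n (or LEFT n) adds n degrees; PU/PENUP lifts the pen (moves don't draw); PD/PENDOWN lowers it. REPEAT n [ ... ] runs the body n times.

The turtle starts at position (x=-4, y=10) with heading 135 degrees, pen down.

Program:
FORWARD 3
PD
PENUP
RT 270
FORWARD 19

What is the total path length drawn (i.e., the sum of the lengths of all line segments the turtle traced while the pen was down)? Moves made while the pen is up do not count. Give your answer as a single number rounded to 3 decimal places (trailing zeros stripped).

Executing turtle program step by step:
Start: pos=(-4,10), heading=135, pen down
FD 3: (-4,10) -> (-6.121,12.121) [heading=135, draw]
PD: pen down
PU: pen up
RT 270: heading 135 -> 225
FD 19: (-6.121,12.121) -> (-19.556,-1.314) [heading=225, move]
Final: pos=(-19.556,-1.314), heading=225, 1 segment(s) drawn

Segment lengths:
  seg 1: (-4,10) -> (-6.121,12.121), length = 3
Total = 3

Answer: 3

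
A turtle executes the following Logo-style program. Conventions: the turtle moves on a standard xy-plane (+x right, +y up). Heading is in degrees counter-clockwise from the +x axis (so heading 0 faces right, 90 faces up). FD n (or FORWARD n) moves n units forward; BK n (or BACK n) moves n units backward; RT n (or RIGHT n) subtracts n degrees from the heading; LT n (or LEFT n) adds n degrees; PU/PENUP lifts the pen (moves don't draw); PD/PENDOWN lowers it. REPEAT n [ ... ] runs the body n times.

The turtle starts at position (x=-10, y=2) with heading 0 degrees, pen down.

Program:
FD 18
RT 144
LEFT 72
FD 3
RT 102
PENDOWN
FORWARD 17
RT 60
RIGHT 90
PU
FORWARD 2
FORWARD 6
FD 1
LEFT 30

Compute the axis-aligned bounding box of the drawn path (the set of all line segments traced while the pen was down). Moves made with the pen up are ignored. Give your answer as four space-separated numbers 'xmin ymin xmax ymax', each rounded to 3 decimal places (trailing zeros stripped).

Answer: -10 -2.63 8.927 2

Derivation:
Executing turtle program step by step:
Start: pos=(-10,2), heading=0, pen down
FD 18: (-10,2) -> (8,2) [heading=0, draw]
RT 144: heading 0 -> 216
LT 72: heading 216 -> 288
FD 3: (8,2) -> (8.927,-0.853) [heading=288, draw]
RT 102: heading 288 -> 186
PD: pen down
FD 17: (8.927,-0.853) -> (-7.98,-2.63) [heading=186, draw]
RT 60: heading 186 -> 126
RT 90: heading 126 -> 36
PU: pen up
FD 2: (-7.98,-2.63) -> (-6.362,-1.455) [heading=36, move]
FD 6: (-6.362,-1.455) -> (-1.508,2.072) [heading=36, move]
FD 1: (-1.508,2.072) -> (-0.699,2.66) [heading=36, move]
LT 30: heading 36 -> 66
Final: pos=(-0.699,2.66), heading=66, 3 segment(s) drawn

Segment endpoints: x in {-10, -7.98, 8, 8.927}, y in {-2.63, -0.853, 2}
xmin=-10, ymin=-2.63, xmax=8.927, ymax=2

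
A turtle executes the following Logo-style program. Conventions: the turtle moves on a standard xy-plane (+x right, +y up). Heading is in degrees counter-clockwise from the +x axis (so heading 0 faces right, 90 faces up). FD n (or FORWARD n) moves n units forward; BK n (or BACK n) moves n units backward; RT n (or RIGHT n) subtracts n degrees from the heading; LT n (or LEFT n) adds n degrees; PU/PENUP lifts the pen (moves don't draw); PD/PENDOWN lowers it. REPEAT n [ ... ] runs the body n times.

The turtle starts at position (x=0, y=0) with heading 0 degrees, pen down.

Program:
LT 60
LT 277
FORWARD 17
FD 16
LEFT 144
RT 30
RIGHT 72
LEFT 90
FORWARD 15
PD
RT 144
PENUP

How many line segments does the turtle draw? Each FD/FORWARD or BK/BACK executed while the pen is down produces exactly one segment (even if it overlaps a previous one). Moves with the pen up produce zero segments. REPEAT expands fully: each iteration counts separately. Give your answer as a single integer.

Answer: 3

Derivation:
Executing turtle program step by step:
Start: pos=(0,0), heading=0, pen down
LT 60: heading 0 -> 60
LT 277: heading 60 -> 337
FD 17: (0,0) -> (15.649,-6.642) [heading=337, draw]
FD 16: (15.649,-6.642) -> (30.377,-12.894) [heading=337, draw]
LT 144: heading 337 -> 121
RT 30: heading 121 -> 91
RT 72: heading 91 -> 19
LT 90: heading 19 -> 109
FD 15: (30.377,-12.894) -> (25.493,1.289) [heading=109, draw]
PD: pen down
RT 144: heading 109 -> 325
PU: pen up
Final: pos=(25.493,1.289), heading=325, 3 segment(s) drawn
Segments drawn: 3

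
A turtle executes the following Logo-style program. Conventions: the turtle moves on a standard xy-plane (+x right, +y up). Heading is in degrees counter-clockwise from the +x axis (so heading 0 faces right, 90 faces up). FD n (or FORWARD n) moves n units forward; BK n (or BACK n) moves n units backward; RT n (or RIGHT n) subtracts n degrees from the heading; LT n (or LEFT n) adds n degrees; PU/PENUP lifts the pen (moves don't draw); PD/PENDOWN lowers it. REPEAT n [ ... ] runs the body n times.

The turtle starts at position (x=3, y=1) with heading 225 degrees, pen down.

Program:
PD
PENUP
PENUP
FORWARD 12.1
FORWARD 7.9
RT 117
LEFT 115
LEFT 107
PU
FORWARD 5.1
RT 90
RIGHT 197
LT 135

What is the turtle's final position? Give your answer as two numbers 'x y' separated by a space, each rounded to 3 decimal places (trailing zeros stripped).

Answer: -6.725 -15.692

Derivation:
Executing turtle program step by step:
Start: pos=(3,1), heading=225, pen down
PD: pen down
PU: pen up
PU: pen up
FD 12.1: (3,1) -> (-5.556,-7.556) [heading=225, move]
FD 7.9: (-5.556,-7.556) -> (-11.142,-13.142) [heading=225, move]
RT 117: heading 225 -> 108
LT 115: heading 108 -> 223
LT 107: heading 223 -> 330
PU: pen up
FD 5.1: (-11.142,-13.142) -> (-6.725,-15.692) [heading=330, move]
RT 90: heading 330 -> 240
RT 197: heading 240 -> 43
LT 135: heading 43 -> 178
Final: pos=(-6.725,-15.692), heading=178, 0 segment(s) drawn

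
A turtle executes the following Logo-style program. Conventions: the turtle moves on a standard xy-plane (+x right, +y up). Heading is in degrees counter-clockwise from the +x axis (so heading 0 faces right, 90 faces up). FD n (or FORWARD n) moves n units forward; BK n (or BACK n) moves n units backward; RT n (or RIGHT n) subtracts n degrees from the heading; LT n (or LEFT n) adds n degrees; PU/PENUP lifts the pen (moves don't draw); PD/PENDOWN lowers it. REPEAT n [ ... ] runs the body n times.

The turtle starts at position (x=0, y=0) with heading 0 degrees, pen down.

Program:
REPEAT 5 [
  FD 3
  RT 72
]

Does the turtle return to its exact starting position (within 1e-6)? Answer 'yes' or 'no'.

Executing turtle program step by step:
Start: pos=(0,0), heading=0, pen down
REPEAT 5 [
  -- iteration 1/5 --
  FD 3: (0,0) -> (3,0) [heading=0, draw]
  RT 72: heading 0 -> 288
  -- iteration 2/5 --
  FD 3: (3,0) -> (3.927,-2.853) [heading=288, draw]
  RT 72: heading 288 -> 216
  -- iteration 3/5 --
  FD 3: (3.927,-2.853) -> (1.5,-4.617) [heading=216, draw]
  RT 72: heading 216 -> 144
  -- iteration 4/5 --
  FD 3: (1.5,-4.617) -> (-0.927,-2.853) [heading=144, draw]
  RT 72: heading 144 -> 72
  -- iteration 5/5 --
  FD 3: (-0.927,-2.853) -> (0,0) [heading=72, draw]
  RT 72: heading 72 -> 0
]
Final: pos=(0,0), heading=0, 5 segment(s) drawn

Start position: (0, 0)
Final position: (0, 0)
Distance = 0; < 1e-6 -> CLOSED

Answer: yes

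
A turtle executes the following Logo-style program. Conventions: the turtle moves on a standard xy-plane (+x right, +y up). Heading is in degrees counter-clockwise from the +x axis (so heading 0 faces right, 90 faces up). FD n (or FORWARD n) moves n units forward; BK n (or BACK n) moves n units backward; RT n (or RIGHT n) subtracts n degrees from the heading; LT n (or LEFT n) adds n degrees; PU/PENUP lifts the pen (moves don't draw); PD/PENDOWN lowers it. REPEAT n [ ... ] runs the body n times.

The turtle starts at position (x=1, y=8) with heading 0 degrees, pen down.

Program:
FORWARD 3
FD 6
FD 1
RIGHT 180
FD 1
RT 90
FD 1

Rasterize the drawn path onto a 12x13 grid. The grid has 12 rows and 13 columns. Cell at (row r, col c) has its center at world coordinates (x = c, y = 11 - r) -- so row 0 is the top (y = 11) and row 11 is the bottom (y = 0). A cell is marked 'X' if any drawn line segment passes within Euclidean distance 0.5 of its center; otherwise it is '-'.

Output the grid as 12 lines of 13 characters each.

Answer: -------------
-------------
----------X--
-XXXXXXXXXXX-
-------------
-------------
-------------
-------------
-------------
-------------
-------------
-------------

Derivation:
Segment 0: (1,8) -> (4,8)
Segment 1: (4,8) -> (10,8)
Segment 2: (10,8) -> (11,8)
Segment 3: (11,8) -> (10,8)
Segment 4: (10,8) -> (10,9)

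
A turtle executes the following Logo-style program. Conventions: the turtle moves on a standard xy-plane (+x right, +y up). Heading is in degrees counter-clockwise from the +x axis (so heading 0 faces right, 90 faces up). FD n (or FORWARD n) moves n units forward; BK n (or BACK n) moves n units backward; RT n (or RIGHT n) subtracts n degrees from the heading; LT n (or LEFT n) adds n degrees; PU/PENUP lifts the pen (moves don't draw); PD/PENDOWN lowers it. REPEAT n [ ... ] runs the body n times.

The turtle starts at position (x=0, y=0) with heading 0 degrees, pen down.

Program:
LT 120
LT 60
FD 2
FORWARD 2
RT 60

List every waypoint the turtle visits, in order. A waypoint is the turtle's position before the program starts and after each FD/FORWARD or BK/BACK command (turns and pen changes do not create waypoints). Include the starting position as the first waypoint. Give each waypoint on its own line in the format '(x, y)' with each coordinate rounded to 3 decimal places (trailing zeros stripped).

Executing turtle program step by step:
Start: pos=(0,0), heading=0, pen down
LT 120: heading 0 -> 120
LT 60: heading 120 -> 180
FD 2: (0,0) -> (-2,0) [heading=180, draw]
FD 2: (-2,0) -> (-4,0) [heading=180, draw]
RT 60: heading 180 -> 120
Final: pos=(-4,0), heading=120, 2 segment(s) drawn
Waypoints (3 total):
(0, 0)
(-2, 0)
(-4, 0)

Answer: (0, 0)
(-2, 0)
(-4, 0)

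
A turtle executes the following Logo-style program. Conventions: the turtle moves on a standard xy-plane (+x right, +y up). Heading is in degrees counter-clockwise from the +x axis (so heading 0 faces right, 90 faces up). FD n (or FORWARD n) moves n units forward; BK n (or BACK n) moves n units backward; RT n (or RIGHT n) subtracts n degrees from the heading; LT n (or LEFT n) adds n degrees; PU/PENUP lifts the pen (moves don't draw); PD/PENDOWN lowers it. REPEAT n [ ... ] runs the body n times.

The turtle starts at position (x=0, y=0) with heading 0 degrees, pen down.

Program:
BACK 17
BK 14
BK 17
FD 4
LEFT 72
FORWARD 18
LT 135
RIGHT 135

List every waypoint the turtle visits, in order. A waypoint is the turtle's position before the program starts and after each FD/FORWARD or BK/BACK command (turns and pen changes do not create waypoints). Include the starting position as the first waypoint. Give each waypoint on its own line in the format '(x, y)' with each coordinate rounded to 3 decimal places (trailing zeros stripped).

Answer: (0, 0)
(-17, 0)
(-31, 0)
(-48, 0)
(-44, 0)
(-38.438, 17.119)

Derivation:
Executing turtle program step by step:
Start: pos=(0,0), heading=0, pen down
BK 17: (0,0) -> (-17,0) [heading=0, draw]
BK 14: (-17,0) -> (-31,0) [heading=0, draw]
BK 17: (-31,0) -> (-48,0) [heading=0, draw]
FD 4: (-48,0) -> (-44,0) [heading=0, draw]
LT 72: heading 0 -> 72
FD 18: (-44,0) -> (-38.438,17.119) [heading=72, draw]
LT 135: heading 72 -> 207
RT 135: heading 207 -> 72
Final: pos=(-38.438,17.119), heading=72, 5 segment(s) drawn
Waypoints (6 total):
(0, 0)
(-17, 0)
(-31, 0)
(-48, 0)
(-44, 0)
(-38.438, 17.119)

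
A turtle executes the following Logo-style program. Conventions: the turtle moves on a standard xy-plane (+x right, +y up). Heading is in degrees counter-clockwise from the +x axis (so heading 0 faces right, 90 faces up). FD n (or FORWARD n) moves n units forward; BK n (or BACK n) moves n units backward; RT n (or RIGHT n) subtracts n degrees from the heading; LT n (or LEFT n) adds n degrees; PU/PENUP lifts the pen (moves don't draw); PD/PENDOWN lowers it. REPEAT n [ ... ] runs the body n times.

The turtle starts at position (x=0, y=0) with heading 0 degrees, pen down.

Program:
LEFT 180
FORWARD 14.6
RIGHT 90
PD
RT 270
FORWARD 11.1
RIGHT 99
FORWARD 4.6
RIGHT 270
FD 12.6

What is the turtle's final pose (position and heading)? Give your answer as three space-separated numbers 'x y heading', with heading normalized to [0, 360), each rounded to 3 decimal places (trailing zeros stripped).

Answer: -37.425 6.514 171

Derivation:
Executing turtle program step by step:
Start: pos=(0,0), heading=0, pen down
LT 180: heading 0 -> 180
FD 14.6: (0,0) -> (-14.6,0) [heading=180, draw]
RT 90: heading 180 -> 90
PD: pen down
RT 270: heading 90 -> 180
FD 11.1: (-14.6,0) -> (-25.7,0) [heading=180, draw]
RT 99: heading 180 -> 81
FD 4.6: (-25.7,0) -> (-24.98,4.543) [heading=81, draw]
RT 270: heading 81 -> 171
FD 12.6: (-24.98,4.543) -> (-37.425,6.514) [heading=171, draw]
Final: pos=(-37.425,6.514), heading=171, 4 segment(s) drawn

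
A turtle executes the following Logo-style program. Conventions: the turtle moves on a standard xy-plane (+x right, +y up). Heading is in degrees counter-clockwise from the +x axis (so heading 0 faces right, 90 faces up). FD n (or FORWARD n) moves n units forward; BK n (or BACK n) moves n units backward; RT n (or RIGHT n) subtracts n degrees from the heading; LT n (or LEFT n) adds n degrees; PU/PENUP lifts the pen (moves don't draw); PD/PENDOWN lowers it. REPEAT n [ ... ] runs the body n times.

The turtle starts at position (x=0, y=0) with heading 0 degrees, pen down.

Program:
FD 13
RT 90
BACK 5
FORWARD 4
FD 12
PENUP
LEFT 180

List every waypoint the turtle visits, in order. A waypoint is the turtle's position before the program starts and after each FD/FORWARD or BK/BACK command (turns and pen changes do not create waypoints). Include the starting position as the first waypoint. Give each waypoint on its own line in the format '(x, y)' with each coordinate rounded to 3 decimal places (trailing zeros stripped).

Answer: (0, 0)
(13, 0)
(13, 5)
(13, 1)
(13, -11)

Derivation:
Executing turtle program step by step:
Start: pos=(0,0), heading=0, pen down
FD 13: (0,0) -> (13,0) [heading=0, draw]
RT 90: heading 0 -> 270
BK 5: (13,0) -> (13,5) [heading=270, draw]
FD 4: (13,5) -> (13,1) [heading=270, draw]
FD 12: (13,1) -> (13,-11) [heading=270, draw]
PU: pen up
LT 180: heading 270 -> 90
Final: pos=(13,-11), heading=90, 4 segment(s) drawn
Waypoints (5 total):
(0, 0)
(13, 0)
(13, 5)
(13, 1)
(13, -11)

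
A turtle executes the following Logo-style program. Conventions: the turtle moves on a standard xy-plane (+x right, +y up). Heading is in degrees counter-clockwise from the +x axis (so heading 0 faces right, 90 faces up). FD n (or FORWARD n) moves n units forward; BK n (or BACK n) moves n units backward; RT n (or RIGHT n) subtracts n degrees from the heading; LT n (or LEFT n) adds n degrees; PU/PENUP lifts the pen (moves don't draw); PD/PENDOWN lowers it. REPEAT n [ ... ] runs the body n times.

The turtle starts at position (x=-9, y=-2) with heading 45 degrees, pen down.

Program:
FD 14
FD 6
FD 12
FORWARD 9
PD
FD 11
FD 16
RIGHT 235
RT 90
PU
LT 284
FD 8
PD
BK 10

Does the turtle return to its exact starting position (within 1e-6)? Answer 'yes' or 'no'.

Answer: no

Derivation:
Executing turtle program step by step:
Start: pos=(-9,-2), heading=45, pen down
FD 14: (-9,-2) -> (0.899,7.899) [heading=45, draw]
FD 6: (0.899,7.899) -> (5.142,12.142) [heading=45, draw]
FD 12: (5.142,12.142) -> (13.627,20.627) [heading=45, draw]
FD 9: (13.627,20.627) -> (19.991,26.991) [heading=45, draw]
PD: pen down
FD 11: (19.991,26.991) -> (27.77,34.77) [heading=45, draw]
FD 16: (27.77,34.77) -> (39.083,46.083) [heading=45, draw]
RT 235: heading 45 -> 170
RT 90: heading 170 -> 80
PU: pen up
LT 284: heading 80 -> 4
FD 8: (39.083,46.083) -> (47.064,46.641) [heading=4, move]
PD: pen down
BK 10: (47.064,46.641) -> (37.088,45.944) [heading=4, draw]
Final: pos=(37.088,45.944), heading=4, 7 segment(s) drawn

Start position: (-9, -2)
Final position: (37.088, 45.944)
Distance = 66.504; >= 1e-6 -> NOT closed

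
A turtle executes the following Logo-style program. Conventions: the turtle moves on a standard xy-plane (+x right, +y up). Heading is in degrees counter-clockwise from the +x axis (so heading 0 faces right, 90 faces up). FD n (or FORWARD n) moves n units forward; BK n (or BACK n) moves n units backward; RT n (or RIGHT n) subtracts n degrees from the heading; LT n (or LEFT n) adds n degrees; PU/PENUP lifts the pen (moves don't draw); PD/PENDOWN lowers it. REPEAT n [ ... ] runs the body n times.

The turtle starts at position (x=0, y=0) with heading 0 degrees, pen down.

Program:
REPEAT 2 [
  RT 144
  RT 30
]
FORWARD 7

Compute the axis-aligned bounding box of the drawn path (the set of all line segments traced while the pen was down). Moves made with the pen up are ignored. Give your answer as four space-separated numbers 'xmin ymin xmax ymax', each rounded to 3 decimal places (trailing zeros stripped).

Executing turtle program step by step:
Start: pos=(0,0), heading=0, pen down
REPEAT 2 [
  -- iteration 1/2 --
  RT 144: heading 0 -> 216
  RT 30: heading 216 -> 186
  -- iteration 2/2 --
  RT 144: heading 186 -> 42
  RT 30: heading 42 -> 12
]
FD 7: (0,0) -> (6.847,1.455) [heading=12, draw]
Final: pos=(6.847,1.455), heading=12, 1 segment(s) drawn

Segment endpoints: x in {0, 6.847}, y in {0, 1.455}
xmin=0, ymin=0, xmax=6.847, ymax=1.455

Answer: 0 0 6.847 1.455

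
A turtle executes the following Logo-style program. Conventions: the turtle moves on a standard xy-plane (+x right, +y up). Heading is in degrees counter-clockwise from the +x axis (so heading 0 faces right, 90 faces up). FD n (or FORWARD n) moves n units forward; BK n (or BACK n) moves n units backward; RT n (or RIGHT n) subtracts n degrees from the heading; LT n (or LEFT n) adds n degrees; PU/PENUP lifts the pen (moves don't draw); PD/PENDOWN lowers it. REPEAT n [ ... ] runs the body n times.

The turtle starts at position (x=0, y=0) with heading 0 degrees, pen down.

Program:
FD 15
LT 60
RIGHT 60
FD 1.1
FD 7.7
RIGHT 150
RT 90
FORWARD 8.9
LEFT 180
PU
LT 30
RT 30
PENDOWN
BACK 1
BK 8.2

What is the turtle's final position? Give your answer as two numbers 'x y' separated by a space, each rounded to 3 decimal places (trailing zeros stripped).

Answer: 14.75 15.675

Derivation:
Executing turtle program step by step:
Start: pos=(0,0), heading=0, pen down
FD 15: (0,0) -> (15,0) [heading=0, draw]
LT 60: heading 0 -> 60
RT 60: heading 60 -> 0
FD 1.1: (15,0) -> (16.1,0) [heading=0, draw]
FD 7.7: (16.1,0) -> (23.8,0) [heading=0, draw]
RT 150: heading 0 -> 210
RT 90: heading 210 -> 120
FD 8.9: (23.8,0) -> (19.35,7.708) [heading=120, draw]
LT 180: heading 120 -> 300
PU: pen up
LT 30: heading 300 -> 330
RT 30: heading 330 -> 300
PD: pen down
BK 1: (19.35,7.708) -> (18.85,8.574) [heading=300, draw]
BK 8.2: (18.85,8.574) -> (14.75,15.675) [heading=300, draw]
Final: pos=(14.75,15.675), heading=300, 6 segment(s) drawn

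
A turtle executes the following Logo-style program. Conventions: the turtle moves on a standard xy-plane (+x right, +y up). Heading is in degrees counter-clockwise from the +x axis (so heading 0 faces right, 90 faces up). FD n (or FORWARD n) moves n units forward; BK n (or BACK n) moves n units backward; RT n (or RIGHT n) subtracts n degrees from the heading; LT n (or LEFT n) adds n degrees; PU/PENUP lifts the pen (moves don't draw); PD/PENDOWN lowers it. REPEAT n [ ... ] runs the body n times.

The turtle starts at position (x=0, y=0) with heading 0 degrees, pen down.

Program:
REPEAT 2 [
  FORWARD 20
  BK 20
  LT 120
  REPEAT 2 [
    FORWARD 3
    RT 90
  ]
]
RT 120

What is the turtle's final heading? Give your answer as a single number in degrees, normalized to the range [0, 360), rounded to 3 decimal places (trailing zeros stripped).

Answer: 120

Derivation:
Executing turtle program step by step:
Start: pos=(0,0), heading=0, pen down
REPEAT 2 [
  -- iteration 1/2 --
  FD 20: (0,0) -> (20,0) [heading=0, draw]
  BK 20: (20,0) -> (0,0) [heading=0, draw]
  LT 120: heading 0 -> 120
  REPEAT 2 [
    -- iteration 1/2 --
    FD 3: (0,0) -> (-1.5,2.598) [heading=120, draw]
    RT 90: heading 120 -> 30
    -- iteration 2/2 --
    FD 3: (-1.5,2.598) -> (1.098,4.098) [heading=30, draw]
    RT 90: heading 30 -> 300
  ]
  -- iteration 2/2 --
  FD 20: (1.098,4.098) -> (11.098,-13.222) [heading=300, draw]
  BK 20: (11.098,-13.222) -> (1.098,4.098) [heading=300, draw]
  LT 120: heading 300 -> 60
  REPEAT 2 [
    -- iteration 1/2 --
    FD 3: (1.098,4.098) -> (2.598,6.696) [heading=60, draw]
    RT 90: heading 60 -> 330
    -- iteration 2/2 --
    FD 3: (2.598,6.696) -> (5.196,5.196) [heading=330, draw]
    RT 90: heading 330 -> 240
  ]
]
RT 120: heading 240 -> 120
Final: pos=(5.196,5.196), heading=120, 8 segment(s) drawn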